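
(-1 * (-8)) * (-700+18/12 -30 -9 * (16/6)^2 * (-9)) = -1220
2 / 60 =0.03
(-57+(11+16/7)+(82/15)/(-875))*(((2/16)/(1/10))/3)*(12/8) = -27.33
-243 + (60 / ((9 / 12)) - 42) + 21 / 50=-10229 / 50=-204.58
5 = 5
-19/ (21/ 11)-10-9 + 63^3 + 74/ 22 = 57754946/ 231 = 250021.41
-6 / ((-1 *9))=2 / 3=0.67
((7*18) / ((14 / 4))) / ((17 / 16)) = 33.88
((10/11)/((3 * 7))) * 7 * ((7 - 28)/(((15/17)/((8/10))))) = -952/165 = -5.77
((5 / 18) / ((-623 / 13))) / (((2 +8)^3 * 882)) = -13 / 1978149600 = -0.00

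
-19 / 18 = -1.06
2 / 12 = 0.17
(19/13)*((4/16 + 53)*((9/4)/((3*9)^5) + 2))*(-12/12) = -17205935165/110539728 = -155.65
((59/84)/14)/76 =59/89376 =0.00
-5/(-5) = 1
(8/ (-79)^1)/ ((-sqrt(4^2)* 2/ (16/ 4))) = 4/ 79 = 0.05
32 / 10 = 16 / 5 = 3.20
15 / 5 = 3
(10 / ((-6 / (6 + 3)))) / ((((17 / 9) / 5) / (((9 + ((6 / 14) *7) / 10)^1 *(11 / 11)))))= -12555 / 34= -369.26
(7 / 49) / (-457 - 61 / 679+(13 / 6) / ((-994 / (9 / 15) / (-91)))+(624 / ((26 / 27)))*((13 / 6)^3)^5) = 24985833246720 / 12338023657003872254953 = 0.00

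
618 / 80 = 309 / 40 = 7.72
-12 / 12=-1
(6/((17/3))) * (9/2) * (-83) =-6723/17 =-395.47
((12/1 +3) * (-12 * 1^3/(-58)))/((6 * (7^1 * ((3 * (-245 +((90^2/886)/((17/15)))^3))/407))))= 15803732384767/441267875821493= 0.04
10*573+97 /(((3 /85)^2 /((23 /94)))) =20966555 /846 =24783.16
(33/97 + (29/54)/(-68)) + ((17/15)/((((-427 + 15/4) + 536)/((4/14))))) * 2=1900653971/5622364440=0.34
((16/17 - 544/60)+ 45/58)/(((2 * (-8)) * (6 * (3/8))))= 108701/532440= 0.20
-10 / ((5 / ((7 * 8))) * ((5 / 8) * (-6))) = 448 / 15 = 29.87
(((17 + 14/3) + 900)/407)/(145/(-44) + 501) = 11060/2430789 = 0.00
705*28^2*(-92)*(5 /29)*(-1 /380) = 12712560 /551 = 23071.80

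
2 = 2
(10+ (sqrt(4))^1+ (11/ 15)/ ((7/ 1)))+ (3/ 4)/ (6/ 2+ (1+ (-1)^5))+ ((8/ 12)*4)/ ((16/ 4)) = 1823/ 140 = 13.02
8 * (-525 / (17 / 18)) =-75600 / 17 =-4447.06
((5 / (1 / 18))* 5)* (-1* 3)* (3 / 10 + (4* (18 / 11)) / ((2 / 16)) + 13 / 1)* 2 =-1950210 / 11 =-177291.82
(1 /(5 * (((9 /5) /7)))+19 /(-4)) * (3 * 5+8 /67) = -144859 /2412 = -60.06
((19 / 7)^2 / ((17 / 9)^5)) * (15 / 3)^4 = 13322930625 / 69572993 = 191.50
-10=-10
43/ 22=1.95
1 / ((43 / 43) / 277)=277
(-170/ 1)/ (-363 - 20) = 170/ 383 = 0.44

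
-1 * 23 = -23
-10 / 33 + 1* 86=2828 / 33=85.70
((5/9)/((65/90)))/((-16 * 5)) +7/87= 641/9048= 0.07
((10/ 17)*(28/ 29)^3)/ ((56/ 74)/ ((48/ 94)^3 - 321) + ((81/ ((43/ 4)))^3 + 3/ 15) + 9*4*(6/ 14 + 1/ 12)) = 94119078661605152400/ 79357051442222293727797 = 0.00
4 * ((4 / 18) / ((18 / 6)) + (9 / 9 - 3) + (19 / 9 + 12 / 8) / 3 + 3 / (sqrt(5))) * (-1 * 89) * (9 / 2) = 1157 - 4806 * sqrt(5) / 5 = -992.31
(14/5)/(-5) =-14/25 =-0.56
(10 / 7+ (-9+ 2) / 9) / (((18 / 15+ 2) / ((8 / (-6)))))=-205 / 756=-0.27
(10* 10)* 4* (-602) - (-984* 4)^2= -15732896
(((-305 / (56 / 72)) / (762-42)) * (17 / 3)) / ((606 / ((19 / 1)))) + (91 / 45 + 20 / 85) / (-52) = -31539727 / 224995680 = -0.14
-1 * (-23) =23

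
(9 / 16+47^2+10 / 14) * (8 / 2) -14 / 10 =1237559 / 140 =8839.71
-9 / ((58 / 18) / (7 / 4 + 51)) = -17091 / 116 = -147.34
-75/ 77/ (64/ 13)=-975/ 4928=-0.20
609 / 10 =60.90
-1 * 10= -10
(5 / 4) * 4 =5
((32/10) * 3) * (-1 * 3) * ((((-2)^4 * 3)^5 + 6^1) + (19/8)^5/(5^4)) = -46965468509964891/6400000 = -7338354454.68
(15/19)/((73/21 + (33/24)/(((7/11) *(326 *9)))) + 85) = 2464560/276205147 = 0.01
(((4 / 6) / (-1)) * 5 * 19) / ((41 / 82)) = -380 / 3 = -126.67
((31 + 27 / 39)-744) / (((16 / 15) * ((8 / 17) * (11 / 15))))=-8854875 / 4576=-1935.07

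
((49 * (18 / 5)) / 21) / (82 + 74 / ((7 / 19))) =49 / 1650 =0.03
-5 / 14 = -0.36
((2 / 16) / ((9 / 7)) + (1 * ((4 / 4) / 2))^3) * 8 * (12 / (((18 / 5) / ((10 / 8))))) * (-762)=-50800 / 9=-5644.44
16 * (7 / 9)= 12.44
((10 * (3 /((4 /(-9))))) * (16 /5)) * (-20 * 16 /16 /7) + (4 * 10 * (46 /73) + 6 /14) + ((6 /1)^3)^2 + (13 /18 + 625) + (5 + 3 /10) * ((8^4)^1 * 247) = 248805812579 /45990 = 5409998.10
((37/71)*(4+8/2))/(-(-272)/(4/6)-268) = 74/2485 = 0.03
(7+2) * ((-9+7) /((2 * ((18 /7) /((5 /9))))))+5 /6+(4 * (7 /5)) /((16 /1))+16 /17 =551 /3060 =0.18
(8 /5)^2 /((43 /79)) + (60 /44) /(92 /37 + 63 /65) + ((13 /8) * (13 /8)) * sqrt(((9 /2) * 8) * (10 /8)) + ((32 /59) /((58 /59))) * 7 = 25536239229 /2850049675 + 507 * sqrt(5) /64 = 26.67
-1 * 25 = -25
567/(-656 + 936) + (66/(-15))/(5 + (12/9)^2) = 3357/2440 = 1.38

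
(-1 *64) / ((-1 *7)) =64 / 7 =9.14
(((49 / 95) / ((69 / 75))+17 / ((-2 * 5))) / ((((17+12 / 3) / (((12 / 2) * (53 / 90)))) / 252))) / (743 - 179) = -263887 / 3080850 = -0.09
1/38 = 0.03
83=83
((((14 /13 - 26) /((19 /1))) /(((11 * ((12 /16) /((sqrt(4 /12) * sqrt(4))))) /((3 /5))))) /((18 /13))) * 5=-48 * sqrt(3) /209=-0.40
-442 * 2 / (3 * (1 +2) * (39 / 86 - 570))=76024 / 440829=0.17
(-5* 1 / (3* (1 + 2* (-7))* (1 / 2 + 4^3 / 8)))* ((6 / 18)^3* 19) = 190 / 17901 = 0.01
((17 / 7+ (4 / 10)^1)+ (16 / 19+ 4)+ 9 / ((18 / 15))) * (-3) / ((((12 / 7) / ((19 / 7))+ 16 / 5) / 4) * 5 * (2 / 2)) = -60531 / 6370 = -9.50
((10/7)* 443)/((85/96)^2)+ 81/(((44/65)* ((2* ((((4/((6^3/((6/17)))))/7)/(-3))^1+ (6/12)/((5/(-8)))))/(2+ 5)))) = 249968662407/880328680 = 283.95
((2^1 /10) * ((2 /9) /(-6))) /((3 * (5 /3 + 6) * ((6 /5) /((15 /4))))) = -5 /4968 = -0.00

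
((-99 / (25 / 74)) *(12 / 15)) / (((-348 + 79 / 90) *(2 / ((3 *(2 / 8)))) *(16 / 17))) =0.27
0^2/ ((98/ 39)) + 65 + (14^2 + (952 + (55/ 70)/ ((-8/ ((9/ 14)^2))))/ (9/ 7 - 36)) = 177997115/ 762048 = 233.58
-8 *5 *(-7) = 280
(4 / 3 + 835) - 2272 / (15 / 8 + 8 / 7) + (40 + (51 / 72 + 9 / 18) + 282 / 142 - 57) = 69.68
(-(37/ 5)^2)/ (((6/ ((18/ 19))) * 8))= -4107/ 3800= -1.08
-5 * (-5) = 25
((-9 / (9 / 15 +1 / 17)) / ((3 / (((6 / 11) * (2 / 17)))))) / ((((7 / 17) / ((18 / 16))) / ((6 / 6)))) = -6885 / 8624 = -0.80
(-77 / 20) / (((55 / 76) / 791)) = -105203 / 25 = -4208.12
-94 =-94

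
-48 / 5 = -9.60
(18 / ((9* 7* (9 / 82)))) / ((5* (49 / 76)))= 12464 / 15435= 0.81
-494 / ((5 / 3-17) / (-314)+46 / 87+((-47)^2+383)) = -6747546 / 35412017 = -0.19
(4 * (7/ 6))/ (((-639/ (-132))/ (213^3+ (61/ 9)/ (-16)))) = 107149958839/ 11502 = 9315767.59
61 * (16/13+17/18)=31049/234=132.69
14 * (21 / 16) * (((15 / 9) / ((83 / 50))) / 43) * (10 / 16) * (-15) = -459375 / 114208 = -4.02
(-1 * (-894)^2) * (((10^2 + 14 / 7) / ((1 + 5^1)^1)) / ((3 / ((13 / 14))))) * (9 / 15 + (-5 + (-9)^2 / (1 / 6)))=-10126852944 / 5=-2025370588.80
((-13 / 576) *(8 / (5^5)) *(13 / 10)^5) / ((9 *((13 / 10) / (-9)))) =371293 / 2250000000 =0.00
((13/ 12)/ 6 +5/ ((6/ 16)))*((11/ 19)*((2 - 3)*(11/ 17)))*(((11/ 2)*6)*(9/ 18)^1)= -1295063/ 15504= -83.53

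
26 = 26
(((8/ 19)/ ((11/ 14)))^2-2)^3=-418811196871432/ 83344647990241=-5.03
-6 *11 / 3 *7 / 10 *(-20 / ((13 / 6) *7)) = 264 / 13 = 20.31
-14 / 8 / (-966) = 1 / 552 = 0.00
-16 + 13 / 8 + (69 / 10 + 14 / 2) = -0.48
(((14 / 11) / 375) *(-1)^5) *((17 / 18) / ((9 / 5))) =-119 / 66825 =-0.00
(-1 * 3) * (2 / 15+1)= -17 / 5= -3.40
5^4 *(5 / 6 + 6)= 25625 / 6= 4270.83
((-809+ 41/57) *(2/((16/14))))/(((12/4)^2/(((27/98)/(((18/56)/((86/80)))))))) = -247637/1710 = -144.82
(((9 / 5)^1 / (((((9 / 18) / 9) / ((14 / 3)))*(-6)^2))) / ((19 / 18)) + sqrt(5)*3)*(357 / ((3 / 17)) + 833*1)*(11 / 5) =11875248 / 475 + 94248*sqrt(5) / 5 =67149.51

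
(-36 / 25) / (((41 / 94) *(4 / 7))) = -5922 / 1025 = -5.78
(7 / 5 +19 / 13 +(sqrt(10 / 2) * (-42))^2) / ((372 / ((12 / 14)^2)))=1720458 / 98735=17.43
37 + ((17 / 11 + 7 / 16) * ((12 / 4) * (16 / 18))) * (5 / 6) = 16397 / 396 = 41.41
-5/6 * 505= -2525/6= -420.83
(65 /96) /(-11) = -65 /1056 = -0.06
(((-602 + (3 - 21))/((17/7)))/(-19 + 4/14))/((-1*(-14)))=2170/2227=0.97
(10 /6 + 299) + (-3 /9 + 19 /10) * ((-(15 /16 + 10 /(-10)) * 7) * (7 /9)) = 1301183 /4320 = 301.20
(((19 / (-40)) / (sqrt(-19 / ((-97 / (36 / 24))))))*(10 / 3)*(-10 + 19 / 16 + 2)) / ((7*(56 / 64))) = 109*sqrt(11058) / 3528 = 3.25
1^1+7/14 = 3/2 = 1.50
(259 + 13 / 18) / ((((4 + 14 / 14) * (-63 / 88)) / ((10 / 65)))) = -82280 / 7371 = -11.16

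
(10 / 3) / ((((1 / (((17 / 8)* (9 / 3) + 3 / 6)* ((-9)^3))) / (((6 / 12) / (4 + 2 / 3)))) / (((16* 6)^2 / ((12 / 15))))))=-144342000 / 7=-20620285.71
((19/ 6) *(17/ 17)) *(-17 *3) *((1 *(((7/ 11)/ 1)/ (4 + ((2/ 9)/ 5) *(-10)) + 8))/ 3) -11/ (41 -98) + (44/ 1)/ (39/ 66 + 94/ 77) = -1551807371/ 3731904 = -415.82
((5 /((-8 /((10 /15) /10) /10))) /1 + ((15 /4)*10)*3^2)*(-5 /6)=-20225 /72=-280.90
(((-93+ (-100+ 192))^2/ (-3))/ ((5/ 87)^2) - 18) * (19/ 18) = -18829/ 150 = -125.53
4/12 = 1/3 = 0.33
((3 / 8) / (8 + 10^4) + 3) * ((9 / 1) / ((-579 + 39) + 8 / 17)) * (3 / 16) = -12249945 / 1305505792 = -0.01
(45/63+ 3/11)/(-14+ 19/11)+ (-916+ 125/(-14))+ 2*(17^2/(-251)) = -439907437/474390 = -927.31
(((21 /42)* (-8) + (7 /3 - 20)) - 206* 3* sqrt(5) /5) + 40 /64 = -297.42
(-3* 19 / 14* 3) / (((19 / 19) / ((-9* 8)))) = 879.43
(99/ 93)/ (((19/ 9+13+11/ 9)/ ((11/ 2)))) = 0.36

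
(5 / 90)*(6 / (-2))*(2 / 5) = -1 / 15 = -0.07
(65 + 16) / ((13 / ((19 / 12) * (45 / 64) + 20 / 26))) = 11.73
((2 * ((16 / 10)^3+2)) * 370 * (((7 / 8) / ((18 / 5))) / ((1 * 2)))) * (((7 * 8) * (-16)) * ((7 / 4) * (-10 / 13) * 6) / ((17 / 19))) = 979948256 / 221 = 4434155.00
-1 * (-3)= 3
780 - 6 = 774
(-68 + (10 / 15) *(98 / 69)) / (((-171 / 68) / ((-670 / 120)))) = -15809320 / 106191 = -148.88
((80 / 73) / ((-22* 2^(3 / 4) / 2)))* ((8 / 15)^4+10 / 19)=-4672592* 2^(1 / 4) / 154477125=-0.04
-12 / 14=-6 / 7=-0.86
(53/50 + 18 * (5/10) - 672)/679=-33097/33950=-0.97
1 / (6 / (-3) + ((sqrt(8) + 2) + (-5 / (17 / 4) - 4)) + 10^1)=697 / 2206 - 289 * sqrt(2) / 2206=0.13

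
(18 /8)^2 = 81 /16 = 5.06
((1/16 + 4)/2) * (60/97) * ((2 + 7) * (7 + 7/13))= 33075/388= 85.24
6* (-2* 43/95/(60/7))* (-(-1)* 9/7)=-387/475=-0.81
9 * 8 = 72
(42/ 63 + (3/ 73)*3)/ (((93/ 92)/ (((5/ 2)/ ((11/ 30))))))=397900/ 74679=5.33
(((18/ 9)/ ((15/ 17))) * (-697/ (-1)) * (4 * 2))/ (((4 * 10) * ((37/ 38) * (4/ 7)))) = 1575917/ 2775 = 567.90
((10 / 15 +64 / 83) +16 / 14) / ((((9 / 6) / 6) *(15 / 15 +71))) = 0.14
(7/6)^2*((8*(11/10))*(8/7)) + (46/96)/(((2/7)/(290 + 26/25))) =903217/1800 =501.79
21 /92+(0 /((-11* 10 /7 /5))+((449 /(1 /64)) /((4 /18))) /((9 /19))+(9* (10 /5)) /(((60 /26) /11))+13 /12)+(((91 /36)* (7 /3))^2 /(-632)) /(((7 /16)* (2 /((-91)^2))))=28882291529507 /105967440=272558.17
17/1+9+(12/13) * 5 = 398/13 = 30.62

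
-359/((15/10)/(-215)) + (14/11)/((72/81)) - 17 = 51441.10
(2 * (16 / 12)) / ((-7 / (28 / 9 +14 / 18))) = -40 / 27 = -1.48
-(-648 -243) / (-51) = -17.47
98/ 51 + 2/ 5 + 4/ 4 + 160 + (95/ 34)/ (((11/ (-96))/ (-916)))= 3712501/ 165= 22500.01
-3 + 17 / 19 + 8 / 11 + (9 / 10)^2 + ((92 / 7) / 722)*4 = -1376443 / 2779700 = -0.50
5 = 5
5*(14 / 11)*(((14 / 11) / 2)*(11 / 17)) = 490 / 187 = 2.62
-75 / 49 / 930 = -5 / 3038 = -0.00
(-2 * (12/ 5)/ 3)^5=-10.49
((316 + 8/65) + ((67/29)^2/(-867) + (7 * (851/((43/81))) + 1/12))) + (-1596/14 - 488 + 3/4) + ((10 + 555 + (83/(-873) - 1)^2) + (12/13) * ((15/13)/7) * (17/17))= 1083858455236673752693/94227035128079490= 11502.63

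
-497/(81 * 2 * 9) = -497/1458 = -0.34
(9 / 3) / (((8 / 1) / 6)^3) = 81 / 64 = 1.27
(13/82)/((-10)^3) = -13/82000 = -0.00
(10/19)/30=0.02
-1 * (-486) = 486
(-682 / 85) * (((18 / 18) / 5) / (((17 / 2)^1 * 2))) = -0.09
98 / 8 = 49 / 4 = 12.25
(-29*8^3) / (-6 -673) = 14848 / 679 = 21.87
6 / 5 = 1.20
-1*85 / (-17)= 5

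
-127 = -127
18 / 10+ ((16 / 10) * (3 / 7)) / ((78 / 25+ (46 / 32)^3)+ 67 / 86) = 1.90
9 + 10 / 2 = 14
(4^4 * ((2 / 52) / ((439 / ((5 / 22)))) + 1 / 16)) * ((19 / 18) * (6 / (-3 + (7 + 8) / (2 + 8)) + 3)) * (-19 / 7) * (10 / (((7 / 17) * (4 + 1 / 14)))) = 463621280 / 1694979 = 273.53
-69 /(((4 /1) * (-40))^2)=-69 /25600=-0.00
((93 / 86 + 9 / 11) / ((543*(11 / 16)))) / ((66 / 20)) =47920 / 31077519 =0.00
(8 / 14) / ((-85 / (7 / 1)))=-4 / 85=-0.05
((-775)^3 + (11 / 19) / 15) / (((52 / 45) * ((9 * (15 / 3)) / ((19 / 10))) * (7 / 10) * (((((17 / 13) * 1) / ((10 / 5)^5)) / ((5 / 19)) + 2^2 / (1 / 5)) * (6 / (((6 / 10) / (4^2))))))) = -33165761716 / 4401915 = -7534.39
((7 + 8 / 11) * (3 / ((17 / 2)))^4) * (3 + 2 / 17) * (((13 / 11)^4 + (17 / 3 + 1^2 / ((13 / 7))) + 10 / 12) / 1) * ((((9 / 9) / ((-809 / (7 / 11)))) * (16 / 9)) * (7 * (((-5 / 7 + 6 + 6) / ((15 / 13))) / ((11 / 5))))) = -192560917825920 / 1316718699354619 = -0.15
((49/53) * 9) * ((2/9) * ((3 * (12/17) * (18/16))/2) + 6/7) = 16821/1802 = 9.33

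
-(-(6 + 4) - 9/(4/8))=28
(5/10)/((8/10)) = 5/8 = 0.62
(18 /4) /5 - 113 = -1121 /10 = -112.10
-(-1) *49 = 49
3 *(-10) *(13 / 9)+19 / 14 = -1763 / 42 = -41.98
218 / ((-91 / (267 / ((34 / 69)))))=-2008107 / 1547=-1298.07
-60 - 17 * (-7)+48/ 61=3647/ 61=59.79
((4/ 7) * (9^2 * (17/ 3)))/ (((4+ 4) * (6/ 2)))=153/ 14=10.93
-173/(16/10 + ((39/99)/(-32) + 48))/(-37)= 913440/9687451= 0.09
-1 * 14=-14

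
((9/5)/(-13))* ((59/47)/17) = -531/51935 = -0.01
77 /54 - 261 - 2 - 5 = -14395 /54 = -266.57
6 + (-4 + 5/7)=19/7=2.71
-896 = -896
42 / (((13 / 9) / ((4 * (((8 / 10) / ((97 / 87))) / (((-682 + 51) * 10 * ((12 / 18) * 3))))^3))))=-995656536 / 46576479469963421875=-0.00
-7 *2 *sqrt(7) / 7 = -2 *sqrt(7) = -5.29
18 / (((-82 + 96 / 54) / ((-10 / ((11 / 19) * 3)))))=270 / 209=1.29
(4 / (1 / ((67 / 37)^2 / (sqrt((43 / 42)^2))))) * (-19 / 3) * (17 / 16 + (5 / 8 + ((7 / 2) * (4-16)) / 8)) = 34031109 / 117734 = 289.05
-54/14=-27/7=-3.86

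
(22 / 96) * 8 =11 / 6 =1.83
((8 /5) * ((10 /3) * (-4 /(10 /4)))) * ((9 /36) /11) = -32 /165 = -0.19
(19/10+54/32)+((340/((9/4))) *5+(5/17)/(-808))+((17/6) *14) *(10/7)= 1008536161/1236240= 815.81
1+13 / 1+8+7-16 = 13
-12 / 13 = -0.92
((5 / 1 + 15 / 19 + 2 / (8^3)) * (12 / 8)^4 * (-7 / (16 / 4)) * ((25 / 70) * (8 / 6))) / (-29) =3804165 / 4513792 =0.84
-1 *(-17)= 17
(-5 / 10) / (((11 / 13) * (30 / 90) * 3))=-13 / 22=-0.59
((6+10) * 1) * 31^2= 15376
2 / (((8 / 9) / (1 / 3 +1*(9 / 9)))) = 3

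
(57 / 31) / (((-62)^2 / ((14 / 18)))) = 133 / 357492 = 0.00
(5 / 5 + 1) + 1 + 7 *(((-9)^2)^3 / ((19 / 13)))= 48361188 / 19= 2545325.68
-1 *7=-7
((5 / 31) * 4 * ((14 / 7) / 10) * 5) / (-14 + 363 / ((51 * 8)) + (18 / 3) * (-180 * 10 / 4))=-2720 / 11438473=-0.00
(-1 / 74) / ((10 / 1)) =-0.00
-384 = -384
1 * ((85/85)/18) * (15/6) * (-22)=-55/18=-3.06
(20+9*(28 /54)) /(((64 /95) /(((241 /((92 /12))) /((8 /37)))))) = 31343255 /5888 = 5323.24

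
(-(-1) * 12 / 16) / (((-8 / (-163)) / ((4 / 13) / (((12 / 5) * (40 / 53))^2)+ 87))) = 425207179 / 319488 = 1330.90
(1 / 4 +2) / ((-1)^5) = -9 / 4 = -2.25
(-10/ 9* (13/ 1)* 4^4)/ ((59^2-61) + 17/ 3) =-33280/ 30831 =-1.08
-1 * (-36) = 36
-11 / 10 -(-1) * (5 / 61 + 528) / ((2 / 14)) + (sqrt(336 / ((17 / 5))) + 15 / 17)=4 * sqrt(1785) / 17 + 38331213 / 10370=3706.30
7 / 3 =2.33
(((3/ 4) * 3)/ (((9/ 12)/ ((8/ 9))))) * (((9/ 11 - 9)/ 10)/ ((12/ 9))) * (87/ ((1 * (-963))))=174/ 1177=0.15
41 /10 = 4.10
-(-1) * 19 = 19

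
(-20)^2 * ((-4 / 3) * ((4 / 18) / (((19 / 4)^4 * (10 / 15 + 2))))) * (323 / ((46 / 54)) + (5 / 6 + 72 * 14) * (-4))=25832960000 / 80929341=319.20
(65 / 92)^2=4225 / 8464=0.50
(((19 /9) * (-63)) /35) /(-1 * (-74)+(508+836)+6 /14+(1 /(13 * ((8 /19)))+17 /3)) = -2184 /818585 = -0.00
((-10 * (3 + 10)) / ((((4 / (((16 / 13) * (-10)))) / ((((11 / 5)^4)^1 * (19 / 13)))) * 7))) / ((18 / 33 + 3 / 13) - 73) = -27.09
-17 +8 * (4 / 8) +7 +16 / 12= -14 / 3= -4.67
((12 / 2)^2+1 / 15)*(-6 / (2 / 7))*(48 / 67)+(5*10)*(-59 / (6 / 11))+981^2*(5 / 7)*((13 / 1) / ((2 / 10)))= 314289296704 / 7035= 44675095.48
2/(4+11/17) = 34/79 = 0.43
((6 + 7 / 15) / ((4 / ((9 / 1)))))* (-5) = -291 / 4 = -72.75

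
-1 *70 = -70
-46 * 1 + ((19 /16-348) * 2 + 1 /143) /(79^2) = -329219883 /7139704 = -46.11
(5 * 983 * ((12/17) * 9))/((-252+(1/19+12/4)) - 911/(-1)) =3361860/71281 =47.16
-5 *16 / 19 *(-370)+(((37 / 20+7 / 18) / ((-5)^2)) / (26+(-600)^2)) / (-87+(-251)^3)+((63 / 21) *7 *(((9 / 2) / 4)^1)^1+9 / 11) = 8472575636007401825023 / 5354466663594114000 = 1582.34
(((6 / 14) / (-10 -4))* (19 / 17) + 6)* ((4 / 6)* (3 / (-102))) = -0.12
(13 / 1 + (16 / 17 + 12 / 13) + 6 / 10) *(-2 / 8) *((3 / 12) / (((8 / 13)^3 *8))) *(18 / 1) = -406107 / 43520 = -9.33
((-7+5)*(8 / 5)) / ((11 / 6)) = -96 / 55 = -1.75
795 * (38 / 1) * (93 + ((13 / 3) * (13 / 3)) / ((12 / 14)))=31242175 / 9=3471352.78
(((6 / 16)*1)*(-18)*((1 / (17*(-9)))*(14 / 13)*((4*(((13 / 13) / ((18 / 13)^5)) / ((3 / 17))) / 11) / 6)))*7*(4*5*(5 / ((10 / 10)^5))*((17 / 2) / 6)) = 594782825 / 187067232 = 3.18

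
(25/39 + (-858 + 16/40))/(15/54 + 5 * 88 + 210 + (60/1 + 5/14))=-3509247/2910050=-1.21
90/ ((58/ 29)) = 45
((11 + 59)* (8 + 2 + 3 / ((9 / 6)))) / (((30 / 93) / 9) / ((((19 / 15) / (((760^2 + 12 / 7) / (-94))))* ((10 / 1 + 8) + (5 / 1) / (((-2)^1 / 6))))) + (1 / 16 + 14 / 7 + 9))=-23439749760 / 1308591667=-17.91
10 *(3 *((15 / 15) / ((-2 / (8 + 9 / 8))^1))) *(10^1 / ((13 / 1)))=-5475 / 52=-105.29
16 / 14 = 8 / 7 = 1.14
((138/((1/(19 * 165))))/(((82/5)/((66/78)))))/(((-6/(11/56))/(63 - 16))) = -2050305675/59696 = -34345.78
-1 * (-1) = 1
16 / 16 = 1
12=12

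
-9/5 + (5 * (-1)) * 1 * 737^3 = -10007888834/5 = -2001577766.80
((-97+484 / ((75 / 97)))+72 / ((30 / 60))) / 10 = 50473 / 750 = 67.30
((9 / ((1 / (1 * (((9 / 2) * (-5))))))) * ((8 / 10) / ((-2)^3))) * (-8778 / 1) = -355509 / 2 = -177754.50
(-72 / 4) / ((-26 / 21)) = 14.54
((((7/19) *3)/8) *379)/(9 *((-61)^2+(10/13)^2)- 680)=1345071/842934392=0.00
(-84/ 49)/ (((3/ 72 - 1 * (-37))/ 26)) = -7488/ 6223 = -1.20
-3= -3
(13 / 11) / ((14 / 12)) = 78 / 77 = 1.01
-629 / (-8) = 629 / 8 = 78.62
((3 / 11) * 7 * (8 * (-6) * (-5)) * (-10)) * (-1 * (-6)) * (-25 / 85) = 1512000 / 187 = 8085.56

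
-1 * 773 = -773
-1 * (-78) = 78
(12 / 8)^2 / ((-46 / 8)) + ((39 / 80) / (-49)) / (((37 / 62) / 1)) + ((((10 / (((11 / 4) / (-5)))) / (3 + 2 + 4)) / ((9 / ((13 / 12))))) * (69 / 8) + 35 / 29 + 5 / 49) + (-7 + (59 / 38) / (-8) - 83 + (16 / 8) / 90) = -149637440937613 / 1637739900720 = -91.37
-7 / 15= -0.47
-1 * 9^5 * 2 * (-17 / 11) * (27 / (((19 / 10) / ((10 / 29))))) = 5420698200 / 6061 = 894357.07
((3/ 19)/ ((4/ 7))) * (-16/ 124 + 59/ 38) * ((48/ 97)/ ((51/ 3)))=211302/ 18453959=0.01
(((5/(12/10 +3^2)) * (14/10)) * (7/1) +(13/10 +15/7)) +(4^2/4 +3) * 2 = 79421/3570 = 22.25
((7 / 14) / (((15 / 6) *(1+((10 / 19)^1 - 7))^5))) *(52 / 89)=-2476099 / 104117411840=-0.00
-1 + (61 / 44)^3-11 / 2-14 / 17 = -6746731 / 1448128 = -4.66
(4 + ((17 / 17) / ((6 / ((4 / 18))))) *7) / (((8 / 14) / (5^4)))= 503125 / 108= 4658.56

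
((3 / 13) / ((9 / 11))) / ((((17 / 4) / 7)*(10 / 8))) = 1232 / 3315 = 0.37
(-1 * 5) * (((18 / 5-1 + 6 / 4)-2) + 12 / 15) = -29 / 2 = -14.50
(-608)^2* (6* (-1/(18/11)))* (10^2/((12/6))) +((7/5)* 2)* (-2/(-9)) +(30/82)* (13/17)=-2125660387709/31365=-67771732.43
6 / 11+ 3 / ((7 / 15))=537 / 77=6.97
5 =5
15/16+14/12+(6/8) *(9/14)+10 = 12.59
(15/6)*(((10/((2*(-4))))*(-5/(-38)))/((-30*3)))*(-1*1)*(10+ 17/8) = -2425/43776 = -0.06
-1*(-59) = 59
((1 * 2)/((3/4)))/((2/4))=16/3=5.33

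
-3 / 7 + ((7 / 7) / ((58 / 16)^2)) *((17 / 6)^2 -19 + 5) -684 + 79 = -32101502 / 52983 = -605.88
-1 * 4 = -4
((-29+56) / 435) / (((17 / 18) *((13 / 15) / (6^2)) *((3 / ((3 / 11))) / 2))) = 34992 / 70499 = 0.50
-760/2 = -380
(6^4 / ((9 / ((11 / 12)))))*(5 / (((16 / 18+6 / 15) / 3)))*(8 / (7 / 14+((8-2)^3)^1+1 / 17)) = 12117600 / 213527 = 56.75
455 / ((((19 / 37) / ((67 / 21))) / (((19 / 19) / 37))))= 4355 / 57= 76.40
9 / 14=0.64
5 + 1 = 6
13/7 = 1.86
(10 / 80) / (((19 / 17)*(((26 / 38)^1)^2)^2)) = 116603 / 228488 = 0.51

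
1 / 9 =0.11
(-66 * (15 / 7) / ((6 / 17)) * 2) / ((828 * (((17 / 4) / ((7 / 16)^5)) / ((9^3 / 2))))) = -32089365 / 24117248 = -1.33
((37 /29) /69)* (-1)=-37 /2001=-0.02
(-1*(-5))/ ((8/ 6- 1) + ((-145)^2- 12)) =3/ 12608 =0.00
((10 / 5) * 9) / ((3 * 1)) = 6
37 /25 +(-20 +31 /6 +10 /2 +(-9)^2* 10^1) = 801.65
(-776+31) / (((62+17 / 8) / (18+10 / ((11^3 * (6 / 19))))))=-209.40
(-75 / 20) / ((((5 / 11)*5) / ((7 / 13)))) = -231 / 260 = -0.89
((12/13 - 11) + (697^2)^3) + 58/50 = 37263189884157289027/325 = 114655968874330120.08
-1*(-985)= 985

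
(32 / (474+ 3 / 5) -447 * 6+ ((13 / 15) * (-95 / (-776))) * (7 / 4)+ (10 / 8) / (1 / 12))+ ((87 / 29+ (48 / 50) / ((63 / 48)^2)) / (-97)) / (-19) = -21770646717719 / 8163752800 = -2666.74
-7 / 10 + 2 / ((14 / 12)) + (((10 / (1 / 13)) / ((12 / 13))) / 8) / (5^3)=9703 / 8400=1.16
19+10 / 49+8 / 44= 10449 / 539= 19.39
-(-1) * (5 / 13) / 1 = 5 / 13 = 0.38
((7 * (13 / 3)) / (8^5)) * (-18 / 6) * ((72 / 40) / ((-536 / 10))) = 819 / 8781824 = 0.00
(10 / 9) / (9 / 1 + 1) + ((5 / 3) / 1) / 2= 17 / 18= 0.94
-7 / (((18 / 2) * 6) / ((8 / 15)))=-28 / 405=-0.07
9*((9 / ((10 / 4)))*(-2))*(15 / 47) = -972 / 47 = -20.68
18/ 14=9/ 7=1.29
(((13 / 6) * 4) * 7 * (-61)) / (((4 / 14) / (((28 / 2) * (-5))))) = 2719990 / 3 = 906663.33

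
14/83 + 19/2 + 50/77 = 131885/12782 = 10.32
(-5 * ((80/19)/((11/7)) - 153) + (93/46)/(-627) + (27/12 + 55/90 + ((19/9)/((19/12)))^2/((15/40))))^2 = 155349502983744169/269522952336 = 576386.91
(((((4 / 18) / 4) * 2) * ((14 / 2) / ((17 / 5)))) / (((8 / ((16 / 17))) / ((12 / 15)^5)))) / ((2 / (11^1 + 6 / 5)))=437248 / 8128125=0.05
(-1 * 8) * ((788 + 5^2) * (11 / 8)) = -8943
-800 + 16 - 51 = -835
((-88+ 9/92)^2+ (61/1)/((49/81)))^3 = 479612712902.56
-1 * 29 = -29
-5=-5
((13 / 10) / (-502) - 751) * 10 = -3770033 / 502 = -7510.03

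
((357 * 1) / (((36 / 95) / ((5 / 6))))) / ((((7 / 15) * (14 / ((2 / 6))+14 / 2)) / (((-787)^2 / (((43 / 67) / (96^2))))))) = 643380697392000 / 2107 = 305353914281.92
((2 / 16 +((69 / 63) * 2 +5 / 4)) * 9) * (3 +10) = 417.16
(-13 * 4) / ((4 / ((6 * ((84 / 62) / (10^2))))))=-1.06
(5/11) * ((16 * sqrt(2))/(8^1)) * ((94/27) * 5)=4700 * sqrt(2)/297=22.38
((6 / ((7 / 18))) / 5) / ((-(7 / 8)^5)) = -3538944 / 588245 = -6.02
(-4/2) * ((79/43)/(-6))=79/129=0.61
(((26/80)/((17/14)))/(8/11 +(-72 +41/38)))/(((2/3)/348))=-1.99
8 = 8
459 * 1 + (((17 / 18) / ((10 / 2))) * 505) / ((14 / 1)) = 117385 / 252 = 465.81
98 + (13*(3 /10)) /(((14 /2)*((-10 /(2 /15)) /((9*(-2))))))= 85867 /875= 98.13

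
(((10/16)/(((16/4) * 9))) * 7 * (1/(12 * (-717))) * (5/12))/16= -175/475766784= -0.00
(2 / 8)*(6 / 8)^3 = 27 / 256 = 0.11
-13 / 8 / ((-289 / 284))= 923 / 578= 1.60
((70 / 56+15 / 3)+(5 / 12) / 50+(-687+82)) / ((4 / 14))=-2095.60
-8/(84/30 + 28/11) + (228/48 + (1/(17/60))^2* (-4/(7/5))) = -5495143/169932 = -32.34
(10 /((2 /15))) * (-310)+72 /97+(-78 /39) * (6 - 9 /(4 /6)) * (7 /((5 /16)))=-2222586 /97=-22913.26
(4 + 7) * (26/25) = 286/25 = 11.44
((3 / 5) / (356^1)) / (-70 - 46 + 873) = 3 / 1347460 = 0.00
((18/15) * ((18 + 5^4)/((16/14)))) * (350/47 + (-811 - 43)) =-134314341/235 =-571550.39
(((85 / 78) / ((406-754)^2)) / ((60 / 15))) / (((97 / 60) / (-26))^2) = 27625 / 47477814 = 0.00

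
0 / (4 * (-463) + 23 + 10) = 0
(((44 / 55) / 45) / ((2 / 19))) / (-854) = -19 / 96075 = -0.00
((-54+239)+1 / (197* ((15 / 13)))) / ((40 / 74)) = 5056864 / 14775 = 342.26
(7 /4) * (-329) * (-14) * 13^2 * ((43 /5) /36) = 325420.30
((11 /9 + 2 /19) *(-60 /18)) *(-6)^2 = -159.30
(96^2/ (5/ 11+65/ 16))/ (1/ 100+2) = 3604480/ 3551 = 1015.06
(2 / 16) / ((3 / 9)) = 3 / 8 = 0.38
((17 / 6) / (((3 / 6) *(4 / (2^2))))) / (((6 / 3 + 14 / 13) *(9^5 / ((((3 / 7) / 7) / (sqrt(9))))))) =221 / 347208120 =0.00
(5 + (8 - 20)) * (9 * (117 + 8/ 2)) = -7623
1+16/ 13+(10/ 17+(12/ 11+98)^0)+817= 181401/ 221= 820.82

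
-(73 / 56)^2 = -5329 / 3136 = -1.70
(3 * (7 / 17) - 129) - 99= -3855 / 17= -226.76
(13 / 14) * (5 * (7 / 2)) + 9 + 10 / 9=949 / 36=26.36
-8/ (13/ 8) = -64/ 13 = -4.92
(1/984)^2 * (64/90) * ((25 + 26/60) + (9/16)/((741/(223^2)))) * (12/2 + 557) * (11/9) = 23195838149/726446167200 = 0.03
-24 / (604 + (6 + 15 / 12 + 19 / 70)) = -3360 / 85613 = -0.04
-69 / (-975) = 23 / 325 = 0.07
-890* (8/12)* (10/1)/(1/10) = -178000/3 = -59333.33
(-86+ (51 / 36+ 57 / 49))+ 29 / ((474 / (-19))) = -84.58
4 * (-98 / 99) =-392 / 99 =-3.96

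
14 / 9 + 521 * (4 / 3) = 6266 / 9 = 696.22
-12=-12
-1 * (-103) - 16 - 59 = 28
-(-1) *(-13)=-13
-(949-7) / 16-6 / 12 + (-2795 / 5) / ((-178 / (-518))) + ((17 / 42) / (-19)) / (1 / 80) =-479492837 / 284088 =-1687.83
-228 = -228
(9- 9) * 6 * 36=0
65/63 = 1.03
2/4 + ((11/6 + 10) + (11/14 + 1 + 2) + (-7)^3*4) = -56947/42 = -1355.88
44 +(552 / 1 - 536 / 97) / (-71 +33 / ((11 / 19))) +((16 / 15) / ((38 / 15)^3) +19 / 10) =6.93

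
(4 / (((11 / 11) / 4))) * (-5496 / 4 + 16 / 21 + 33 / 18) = -460792 / 21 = -21942.48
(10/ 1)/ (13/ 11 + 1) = 55/ 12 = 4.58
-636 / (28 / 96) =-15264 / 7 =-2180.57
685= 685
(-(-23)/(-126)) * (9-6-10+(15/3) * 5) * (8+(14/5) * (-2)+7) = -1081/35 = -30.89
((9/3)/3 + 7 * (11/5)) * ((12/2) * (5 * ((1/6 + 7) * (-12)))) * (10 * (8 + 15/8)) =-4178310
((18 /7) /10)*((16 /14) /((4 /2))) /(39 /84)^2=576 /845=0.68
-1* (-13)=13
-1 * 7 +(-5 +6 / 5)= -54 / 5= -10.80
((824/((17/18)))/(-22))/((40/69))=-63963/935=-68.41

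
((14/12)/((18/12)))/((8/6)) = 7/12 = 0.58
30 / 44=15 / 22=0.68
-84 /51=-28 /17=-1.65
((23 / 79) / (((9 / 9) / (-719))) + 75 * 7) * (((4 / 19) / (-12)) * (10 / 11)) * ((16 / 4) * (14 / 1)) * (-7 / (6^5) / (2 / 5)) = 15274525 / 24073038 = 0.63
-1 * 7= -7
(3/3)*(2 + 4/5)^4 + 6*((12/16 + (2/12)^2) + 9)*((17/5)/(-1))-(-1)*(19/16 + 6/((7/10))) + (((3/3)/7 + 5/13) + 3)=-124.71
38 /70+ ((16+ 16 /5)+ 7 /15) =2122 /105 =20.21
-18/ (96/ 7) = -21/ 16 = -1.31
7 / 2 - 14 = -10.50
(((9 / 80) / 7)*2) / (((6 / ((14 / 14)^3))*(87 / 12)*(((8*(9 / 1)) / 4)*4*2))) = 1 / 194880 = 0.00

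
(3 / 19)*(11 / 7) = 33 / 133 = 0.25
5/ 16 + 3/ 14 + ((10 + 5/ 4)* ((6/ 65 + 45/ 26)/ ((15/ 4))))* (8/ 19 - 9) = -6417143/ 138320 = -46.39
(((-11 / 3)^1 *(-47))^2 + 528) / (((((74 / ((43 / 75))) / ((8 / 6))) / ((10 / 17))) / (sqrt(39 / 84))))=3342218 *sqrt(91) / 254745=125.16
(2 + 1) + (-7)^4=2404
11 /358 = 0.03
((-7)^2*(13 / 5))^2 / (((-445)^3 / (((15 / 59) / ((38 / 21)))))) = -25563447 / 987837811250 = -0.00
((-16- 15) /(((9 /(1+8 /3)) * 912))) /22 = -31 /49248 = -0.00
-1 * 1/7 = -1/7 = -0.14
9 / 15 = 0.60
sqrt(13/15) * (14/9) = 14 * sqrt(195)/135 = 1.45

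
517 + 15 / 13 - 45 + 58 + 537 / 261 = 603062 / 1131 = 533.21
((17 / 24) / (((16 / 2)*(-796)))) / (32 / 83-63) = 1411 / 794267904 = 0.00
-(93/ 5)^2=-345.96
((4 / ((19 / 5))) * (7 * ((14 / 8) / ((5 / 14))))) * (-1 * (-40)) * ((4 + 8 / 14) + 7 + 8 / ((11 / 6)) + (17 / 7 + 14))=9768640 / 209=46739.90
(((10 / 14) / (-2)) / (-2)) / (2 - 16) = -5 / 392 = -0.01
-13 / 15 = -0.87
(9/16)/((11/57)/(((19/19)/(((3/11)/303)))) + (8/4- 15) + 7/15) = -259065/5772272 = -0.04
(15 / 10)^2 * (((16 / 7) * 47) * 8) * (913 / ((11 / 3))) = 3370464 / 7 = 481494.86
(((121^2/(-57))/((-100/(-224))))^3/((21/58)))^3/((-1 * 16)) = 5952491538728885669643131028526204262068204786883231744/654180422955969005584716796875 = 9099158779212704564585267.00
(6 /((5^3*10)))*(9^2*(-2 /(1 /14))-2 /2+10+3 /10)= -67761 /6250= -10.84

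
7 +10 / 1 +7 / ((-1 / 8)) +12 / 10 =-189 / 5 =-37.80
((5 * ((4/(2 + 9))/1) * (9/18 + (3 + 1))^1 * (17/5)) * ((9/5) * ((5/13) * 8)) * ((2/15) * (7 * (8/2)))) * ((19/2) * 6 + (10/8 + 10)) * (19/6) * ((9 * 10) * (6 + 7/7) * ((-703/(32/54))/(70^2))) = -10428597963/550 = -18961087.21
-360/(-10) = 36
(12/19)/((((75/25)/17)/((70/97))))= 4760/1843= 2.58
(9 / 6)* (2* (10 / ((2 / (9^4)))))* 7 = 688905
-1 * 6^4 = -1296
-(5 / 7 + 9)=-68 / 7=-9.71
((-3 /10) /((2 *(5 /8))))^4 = 1296 /390625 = 0.00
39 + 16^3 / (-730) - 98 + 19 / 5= -60.81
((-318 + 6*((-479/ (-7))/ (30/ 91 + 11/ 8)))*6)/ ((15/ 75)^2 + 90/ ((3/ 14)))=-1.10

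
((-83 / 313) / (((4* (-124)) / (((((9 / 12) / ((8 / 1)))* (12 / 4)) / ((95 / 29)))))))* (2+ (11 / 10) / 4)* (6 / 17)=5913999 / 160464332800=0.00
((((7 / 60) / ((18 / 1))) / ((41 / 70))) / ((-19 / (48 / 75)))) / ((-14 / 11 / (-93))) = -0.03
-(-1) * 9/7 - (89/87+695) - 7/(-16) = -6765257/9744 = -694.30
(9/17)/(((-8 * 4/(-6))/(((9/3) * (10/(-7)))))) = -405/952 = -0.43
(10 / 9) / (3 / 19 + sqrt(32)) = -190 / 34629 + 14440 * sqrt(2) / 103887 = 0.19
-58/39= -1.49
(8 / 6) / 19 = 4 / 57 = 0.07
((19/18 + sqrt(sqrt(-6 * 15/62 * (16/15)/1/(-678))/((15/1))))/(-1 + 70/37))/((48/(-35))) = -24605/28512- 259 * sqrt(15) * 7006^(3/4)/16646256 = -0.91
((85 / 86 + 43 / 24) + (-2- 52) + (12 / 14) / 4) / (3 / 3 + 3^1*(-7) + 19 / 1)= 368465 / 7224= 51.01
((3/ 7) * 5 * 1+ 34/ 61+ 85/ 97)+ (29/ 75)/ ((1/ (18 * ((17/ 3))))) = 44542534/ 1035475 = 43.02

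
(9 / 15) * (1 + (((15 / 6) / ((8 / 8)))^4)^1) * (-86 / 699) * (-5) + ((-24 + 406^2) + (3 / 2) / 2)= 307238529 / 1864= 164827.54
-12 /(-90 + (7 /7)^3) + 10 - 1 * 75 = -5773 /89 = -64.87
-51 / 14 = -3.64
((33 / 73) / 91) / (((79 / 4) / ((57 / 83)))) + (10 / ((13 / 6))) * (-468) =-94085598636 / 43558151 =-2160.00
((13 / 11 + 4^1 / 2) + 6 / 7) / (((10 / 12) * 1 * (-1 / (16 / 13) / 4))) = -119424 / 5005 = -23.86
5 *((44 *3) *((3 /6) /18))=55 /3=18.33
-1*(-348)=348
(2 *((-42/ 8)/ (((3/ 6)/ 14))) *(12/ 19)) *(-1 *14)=49392/ 19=2599.58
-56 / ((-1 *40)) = 7 / 5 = 1.40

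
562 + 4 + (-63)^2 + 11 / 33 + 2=13612 / 3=4537.33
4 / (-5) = -4 / 5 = -0.80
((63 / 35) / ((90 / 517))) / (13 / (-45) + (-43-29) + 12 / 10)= -4653 / 31990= -0.15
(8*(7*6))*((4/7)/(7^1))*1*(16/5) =3072/35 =87.77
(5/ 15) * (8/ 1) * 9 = 24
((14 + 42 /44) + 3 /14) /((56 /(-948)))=-138408 /539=-256.79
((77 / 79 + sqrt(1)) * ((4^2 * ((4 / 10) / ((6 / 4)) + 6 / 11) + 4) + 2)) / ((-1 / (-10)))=325936 / 869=375.07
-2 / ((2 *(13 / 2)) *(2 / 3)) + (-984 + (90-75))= -12600 / 13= -969.23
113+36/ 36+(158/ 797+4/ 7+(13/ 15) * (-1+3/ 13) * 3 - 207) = -525711/ 5579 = -94.23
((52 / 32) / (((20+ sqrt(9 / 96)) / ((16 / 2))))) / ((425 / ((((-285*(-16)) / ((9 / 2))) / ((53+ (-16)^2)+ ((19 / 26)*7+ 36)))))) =26304512 / 5941045641 - 822016*sqrt(6) / 29705228205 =0.00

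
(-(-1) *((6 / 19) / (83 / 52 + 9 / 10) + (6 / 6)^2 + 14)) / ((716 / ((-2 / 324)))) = -0.00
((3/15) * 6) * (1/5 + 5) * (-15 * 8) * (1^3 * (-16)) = 59904/5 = 11980.80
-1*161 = -161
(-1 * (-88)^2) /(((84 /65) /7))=-125840 /3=-41946.67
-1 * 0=0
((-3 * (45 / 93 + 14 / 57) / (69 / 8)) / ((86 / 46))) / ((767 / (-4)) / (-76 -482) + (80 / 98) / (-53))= -642726336 / 1554439723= -0.41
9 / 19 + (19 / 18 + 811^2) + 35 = 224953075 / 342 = 657757.53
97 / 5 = 19.40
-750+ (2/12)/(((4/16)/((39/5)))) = -3724/5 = -744.80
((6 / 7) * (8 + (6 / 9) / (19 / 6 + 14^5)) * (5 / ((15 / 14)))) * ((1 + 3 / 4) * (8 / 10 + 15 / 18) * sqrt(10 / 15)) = 491932658 * sqrt(6) / 16134815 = 74.68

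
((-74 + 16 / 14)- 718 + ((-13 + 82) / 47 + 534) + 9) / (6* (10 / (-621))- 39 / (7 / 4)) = 11.01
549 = 549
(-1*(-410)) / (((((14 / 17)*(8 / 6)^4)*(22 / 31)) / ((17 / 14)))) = 148764195 / 551936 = 269.53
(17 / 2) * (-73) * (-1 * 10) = 6205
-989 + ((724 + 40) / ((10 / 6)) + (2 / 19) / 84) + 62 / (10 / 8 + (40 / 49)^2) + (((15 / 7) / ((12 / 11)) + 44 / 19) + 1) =-965371685 / 1958292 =-492.97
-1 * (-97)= 97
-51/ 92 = -0.55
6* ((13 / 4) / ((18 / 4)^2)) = 26 / 27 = 0.96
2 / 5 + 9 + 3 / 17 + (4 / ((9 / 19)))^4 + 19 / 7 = 19898475313 / 3903795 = 5097.21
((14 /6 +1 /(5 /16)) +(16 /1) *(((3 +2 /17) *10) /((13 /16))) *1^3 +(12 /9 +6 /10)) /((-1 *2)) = -1029976 /3315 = -310.70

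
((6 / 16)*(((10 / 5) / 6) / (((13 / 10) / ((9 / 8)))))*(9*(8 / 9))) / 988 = 45 / 51376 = 0.00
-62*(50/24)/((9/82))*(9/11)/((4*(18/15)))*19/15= -254.09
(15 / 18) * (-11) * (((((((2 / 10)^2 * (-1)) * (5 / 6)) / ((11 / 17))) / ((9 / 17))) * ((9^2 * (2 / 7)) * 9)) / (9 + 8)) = 153 / 14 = 10.93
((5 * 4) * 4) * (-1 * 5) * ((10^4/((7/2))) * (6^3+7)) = -1784000000/7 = -254857142.86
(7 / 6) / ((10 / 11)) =77 / 60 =1.28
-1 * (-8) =8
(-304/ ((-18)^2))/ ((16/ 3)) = -19/ 108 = -0.18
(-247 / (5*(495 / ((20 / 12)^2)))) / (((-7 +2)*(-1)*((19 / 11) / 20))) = -52 / 81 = -0.64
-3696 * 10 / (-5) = 7392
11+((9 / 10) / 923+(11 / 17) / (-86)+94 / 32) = 751951507 / 53977040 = 13.93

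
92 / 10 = 46 / 5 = 9.20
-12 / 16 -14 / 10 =-43 / 20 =-2.15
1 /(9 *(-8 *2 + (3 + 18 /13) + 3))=-13 /1008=-0.01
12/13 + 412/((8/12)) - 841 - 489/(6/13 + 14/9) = -464.50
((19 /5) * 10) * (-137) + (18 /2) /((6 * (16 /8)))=-5205.25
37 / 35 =1.06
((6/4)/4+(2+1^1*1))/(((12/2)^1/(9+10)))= 171/16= 10.69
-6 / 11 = -0.55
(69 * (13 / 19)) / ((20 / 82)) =36777 / 190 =193.56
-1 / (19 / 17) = -17 / 19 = -0.89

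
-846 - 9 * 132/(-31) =-25038/31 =-807.68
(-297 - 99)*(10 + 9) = -7524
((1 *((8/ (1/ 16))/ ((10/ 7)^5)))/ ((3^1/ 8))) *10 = 1075648/ 1875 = 573.68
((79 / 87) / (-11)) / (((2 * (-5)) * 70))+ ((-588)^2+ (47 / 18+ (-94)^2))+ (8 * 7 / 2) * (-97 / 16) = 178065881803 / 502425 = 354412.86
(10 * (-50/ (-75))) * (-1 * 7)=-140/ 3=-46.67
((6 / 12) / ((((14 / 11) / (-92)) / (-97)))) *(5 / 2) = 122705 / 14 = 8764.64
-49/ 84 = -7/ 12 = -0.58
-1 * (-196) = 196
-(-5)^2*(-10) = 250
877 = 877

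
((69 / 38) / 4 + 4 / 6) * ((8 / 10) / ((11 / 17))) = 1.39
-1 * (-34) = 34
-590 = -590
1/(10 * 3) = 1/30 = 0.03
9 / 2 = 4.50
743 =743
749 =749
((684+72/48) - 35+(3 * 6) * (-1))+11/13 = 16467/26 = 633.35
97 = 97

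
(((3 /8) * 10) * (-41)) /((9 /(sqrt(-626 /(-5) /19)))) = -41 * sqrt(59470) /228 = -43.85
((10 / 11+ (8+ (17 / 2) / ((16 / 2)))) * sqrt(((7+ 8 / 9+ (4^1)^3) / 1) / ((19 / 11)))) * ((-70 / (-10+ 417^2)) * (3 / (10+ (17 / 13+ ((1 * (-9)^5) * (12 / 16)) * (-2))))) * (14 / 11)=-372645 * sqrt(135223) / 122760157342174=-0.00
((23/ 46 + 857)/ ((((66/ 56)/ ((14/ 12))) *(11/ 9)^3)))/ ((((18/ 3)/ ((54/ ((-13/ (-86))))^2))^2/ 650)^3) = 1835076893450383515591262599463593165845790720000000/ 155260475320093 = 11819343523630817109645600000000000000.00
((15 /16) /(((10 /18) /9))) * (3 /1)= 729 /16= 45.56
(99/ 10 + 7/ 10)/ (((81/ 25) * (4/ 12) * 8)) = 265/ 216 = 1.23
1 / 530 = 0.00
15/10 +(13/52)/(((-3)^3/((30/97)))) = 1307/873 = 1.50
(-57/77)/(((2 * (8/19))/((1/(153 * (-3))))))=361/188496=0.00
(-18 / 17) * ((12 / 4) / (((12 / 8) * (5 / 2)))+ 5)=-522 / 85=-6.14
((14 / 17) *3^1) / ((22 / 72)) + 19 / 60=94273 / 11220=8.40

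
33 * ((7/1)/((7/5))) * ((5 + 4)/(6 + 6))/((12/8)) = 165/2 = 82.50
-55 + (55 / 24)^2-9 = -33839 / 576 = -58.75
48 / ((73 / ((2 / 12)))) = 8 / 73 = 0.11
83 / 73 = 1.14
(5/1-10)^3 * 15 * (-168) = 315000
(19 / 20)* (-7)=-6.65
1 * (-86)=-86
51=51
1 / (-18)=-1 / 18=-0.06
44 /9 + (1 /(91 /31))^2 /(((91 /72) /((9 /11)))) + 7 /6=914740733 /149207058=6.13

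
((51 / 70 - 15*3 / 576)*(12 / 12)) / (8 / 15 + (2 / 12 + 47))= 1457 / 106848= 0.01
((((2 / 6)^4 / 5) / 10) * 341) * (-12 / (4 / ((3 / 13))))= -341 / 5850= -0.06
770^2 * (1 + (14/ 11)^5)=3424487500/ 1331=2572868.14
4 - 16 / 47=172 / 47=3.66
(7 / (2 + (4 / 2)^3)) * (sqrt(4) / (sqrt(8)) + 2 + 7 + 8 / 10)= 7 * sqrt(2) / 20 + 343 / 50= 7.35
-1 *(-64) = 64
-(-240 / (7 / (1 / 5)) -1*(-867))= -6021 / 7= -860.14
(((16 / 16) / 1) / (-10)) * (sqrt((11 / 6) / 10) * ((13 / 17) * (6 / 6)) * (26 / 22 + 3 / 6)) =-481 * sqrt(165) / 112200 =-0.06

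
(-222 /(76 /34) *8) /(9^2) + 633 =319697 /513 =623.19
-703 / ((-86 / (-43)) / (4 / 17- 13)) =152551 / 34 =4486.79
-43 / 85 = -0.51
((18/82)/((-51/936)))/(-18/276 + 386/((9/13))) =-1162512/160868297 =-0.01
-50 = -50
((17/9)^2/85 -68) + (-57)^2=1288322/405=3181.04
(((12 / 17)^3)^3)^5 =3657261988008837196714082302655030834027437228032 / 23453165165327788911665591944416226304630809183732482257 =0.00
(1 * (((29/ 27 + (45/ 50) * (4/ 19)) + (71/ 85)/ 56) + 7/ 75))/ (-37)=-16748819/ 451747800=-0.04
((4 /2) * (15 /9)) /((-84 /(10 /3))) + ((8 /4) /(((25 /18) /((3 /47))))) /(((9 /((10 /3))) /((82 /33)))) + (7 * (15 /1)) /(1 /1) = 104.95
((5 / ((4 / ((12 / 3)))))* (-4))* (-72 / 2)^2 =-25920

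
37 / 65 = 0.57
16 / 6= 8 / 3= 2.67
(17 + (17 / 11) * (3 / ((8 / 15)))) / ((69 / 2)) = 2261 / 3036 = 0.74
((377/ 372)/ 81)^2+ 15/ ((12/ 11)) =13.75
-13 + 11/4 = -41/4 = -10.25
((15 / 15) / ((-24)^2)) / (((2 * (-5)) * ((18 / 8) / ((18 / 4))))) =-1 / 2880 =-0.00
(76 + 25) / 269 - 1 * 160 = -42939 / 269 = -159.62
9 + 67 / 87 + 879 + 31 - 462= 39826 / 87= 457.77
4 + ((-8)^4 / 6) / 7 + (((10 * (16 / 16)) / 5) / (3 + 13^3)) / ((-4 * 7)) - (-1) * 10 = 10304797 / 92400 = 111.52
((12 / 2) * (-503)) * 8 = -24144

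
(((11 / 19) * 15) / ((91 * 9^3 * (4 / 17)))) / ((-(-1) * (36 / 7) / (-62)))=-28985 / 4321512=-0.01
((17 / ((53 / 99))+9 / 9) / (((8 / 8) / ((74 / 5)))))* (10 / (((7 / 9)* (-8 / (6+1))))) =-289044 / 53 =-5453.66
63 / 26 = 2.42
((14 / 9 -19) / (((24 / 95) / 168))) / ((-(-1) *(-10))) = 20881 / 18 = 1160.06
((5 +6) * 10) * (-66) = -7260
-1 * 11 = -11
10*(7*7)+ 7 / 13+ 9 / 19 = 121280 / 247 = 491.01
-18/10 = -9/5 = -1.80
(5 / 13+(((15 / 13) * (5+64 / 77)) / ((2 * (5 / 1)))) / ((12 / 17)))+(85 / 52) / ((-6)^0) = 1831 / 616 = 2.97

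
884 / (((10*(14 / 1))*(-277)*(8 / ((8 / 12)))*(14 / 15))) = -221 / 108584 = -0.00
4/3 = 1.33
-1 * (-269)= 269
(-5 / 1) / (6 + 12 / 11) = -55 / 78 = -0.71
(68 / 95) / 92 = 17 / 2185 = 0.01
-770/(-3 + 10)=-110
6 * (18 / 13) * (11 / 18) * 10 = 660 / 13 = 50.77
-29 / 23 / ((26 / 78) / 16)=-1392 / 23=-60.52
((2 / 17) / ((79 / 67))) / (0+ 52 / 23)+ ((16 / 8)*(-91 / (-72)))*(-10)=-3964988 / 157131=-25.23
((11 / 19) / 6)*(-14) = -77 / 57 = -1.35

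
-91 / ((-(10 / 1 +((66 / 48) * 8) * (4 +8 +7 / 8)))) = 728 / 1213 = 0.60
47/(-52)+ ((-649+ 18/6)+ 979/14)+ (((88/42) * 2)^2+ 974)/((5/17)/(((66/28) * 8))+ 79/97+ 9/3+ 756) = -727789091498981/1264246380852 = -575.67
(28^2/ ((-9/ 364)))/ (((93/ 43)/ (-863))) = 10590017984/ 837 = 12652351.24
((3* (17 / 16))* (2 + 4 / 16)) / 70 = 459 / 4480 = 0.10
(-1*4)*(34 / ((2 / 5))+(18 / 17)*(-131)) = 3652 / 17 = 214.82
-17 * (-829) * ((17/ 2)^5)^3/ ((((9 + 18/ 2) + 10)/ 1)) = 40340128064927833970749/ 917504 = 43967250349783580.20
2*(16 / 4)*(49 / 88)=49 / 11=4.45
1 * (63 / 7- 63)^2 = 2916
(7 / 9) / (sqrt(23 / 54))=7 * sqrt(138) / 69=1.19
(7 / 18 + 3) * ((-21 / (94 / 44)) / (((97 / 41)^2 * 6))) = -7895657 / 7960014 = -0.99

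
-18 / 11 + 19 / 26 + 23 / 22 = 20 / 143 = 0.14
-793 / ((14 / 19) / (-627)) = 9447009 / 14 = 674786.36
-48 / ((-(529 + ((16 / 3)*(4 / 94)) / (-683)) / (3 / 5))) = 13867632 / 254721275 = 0.05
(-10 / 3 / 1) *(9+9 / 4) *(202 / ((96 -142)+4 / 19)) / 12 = 9595 / 696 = 13.79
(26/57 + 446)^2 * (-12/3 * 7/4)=-4533204928/3249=-1395261.60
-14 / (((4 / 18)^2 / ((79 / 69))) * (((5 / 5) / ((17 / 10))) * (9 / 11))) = -310233 / 460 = -674.42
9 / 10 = 0.90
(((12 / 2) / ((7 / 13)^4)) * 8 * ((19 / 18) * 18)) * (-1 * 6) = -156285792 / 2401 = -65091.96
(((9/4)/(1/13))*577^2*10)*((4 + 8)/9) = 129842310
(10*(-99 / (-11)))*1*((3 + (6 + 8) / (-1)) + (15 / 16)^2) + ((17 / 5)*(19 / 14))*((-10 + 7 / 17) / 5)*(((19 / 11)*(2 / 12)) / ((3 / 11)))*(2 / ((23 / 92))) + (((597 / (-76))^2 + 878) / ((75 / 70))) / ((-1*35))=-14710951289 / 14555520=-1010.68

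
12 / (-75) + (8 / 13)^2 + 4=17824 / 4225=4.22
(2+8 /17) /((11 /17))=42 /11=3.82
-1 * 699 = -699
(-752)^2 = 565504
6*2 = 12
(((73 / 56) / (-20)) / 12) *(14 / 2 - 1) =-73 / 2240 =-0.03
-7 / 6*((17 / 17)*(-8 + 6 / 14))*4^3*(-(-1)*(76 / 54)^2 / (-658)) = -1224512 / 719523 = -1.70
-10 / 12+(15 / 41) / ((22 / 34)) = -725 / 2706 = -0.27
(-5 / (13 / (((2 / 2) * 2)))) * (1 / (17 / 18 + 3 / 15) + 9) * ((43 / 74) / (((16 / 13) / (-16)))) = 218655 / 3811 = 57.37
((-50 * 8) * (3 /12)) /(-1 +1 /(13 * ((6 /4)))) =3900 /37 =105.41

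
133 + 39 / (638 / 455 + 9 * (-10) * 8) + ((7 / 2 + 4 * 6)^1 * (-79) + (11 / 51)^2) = -867227414371 / 425214081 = -2039.51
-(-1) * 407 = 407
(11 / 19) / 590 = 11 / 11210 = 0.00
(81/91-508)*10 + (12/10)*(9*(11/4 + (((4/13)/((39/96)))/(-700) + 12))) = -1452667981/295750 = -4911.81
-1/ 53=-0.02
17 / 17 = 1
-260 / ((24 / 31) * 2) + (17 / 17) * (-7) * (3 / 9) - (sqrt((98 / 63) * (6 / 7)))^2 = -2059 / 12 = -171.58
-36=-36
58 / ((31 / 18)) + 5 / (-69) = 71881 / 2139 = 33.60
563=563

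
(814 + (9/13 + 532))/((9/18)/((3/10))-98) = -52521/3757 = -13.98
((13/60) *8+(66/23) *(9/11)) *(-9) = -4224/115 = -36.73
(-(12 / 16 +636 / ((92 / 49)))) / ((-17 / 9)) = 281097 / 1564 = 179.73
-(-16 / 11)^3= 4096 / 1331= 3.08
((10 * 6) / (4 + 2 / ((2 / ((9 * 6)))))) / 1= 30 / 29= 1.03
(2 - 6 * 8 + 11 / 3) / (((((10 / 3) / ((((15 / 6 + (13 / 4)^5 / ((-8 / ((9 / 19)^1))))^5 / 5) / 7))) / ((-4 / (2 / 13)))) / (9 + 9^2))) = -3333892691900001081325619332967142663 / 1598658759395885146638909440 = -2085431097.98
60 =60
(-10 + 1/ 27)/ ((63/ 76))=-20444/ 1701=-12.02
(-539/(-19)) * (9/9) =539/19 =28.37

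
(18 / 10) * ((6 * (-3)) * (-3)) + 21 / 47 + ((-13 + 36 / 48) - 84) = 1313 / 940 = 1.40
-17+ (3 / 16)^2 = -4343 / 256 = -16.96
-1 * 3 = -3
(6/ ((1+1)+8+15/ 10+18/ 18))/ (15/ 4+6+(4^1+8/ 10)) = 16/ 485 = 0.03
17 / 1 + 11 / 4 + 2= 87 / 4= 21.75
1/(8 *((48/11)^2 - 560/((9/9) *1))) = -0.00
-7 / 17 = -0.41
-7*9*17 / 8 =-1071 / 8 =-133.88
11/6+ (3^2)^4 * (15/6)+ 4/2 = 49219/3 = 16406.33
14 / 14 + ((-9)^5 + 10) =-59038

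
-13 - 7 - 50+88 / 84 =-68.95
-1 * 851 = -851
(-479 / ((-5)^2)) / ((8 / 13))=-6227 / 200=-31.14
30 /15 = 2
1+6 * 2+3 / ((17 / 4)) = 233 / 17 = 13.71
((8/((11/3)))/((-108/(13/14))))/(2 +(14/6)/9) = -39/4697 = -0.01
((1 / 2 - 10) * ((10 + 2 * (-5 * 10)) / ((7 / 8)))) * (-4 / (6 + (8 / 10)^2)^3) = -53437500 / 4002509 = -13.35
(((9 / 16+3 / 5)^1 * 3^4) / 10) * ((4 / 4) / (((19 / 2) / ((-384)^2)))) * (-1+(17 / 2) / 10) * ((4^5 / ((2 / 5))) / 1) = -26658865152 / 475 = -56123926.64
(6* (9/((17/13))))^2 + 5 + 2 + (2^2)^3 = 513323/289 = 1776.20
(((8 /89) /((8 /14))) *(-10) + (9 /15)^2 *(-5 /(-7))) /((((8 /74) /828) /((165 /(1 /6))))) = -9977623.95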